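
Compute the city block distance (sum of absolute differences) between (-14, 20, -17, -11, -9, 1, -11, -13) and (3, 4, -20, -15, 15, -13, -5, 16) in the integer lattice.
113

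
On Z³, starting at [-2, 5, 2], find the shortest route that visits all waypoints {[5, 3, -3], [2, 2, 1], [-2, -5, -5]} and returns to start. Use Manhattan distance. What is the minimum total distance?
50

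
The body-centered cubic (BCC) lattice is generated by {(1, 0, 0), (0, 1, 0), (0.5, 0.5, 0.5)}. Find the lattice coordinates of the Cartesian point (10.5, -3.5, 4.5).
6b₁ - 8b₂ + 9b₃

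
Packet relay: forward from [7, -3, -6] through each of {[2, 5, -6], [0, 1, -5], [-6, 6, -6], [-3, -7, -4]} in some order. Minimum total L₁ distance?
44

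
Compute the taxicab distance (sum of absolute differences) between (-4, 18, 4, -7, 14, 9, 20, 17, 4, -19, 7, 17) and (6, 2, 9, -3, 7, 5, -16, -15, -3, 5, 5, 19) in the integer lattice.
149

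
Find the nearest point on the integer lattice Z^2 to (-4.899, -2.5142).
(-5, -3)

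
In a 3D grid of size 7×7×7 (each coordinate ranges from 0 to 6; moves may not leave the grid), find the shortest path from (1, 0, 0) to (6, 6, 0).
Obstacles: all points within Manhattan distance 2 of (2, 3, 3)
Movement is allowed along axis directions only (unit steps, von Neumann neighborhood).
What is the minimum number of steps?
11
(one shortest path: (1, 0, 0) → (2, 0, 0) → (3, 0, 0) → (4, 0, 0) → (5, 0, 0) → (6, 0, 0) → (6, 1, 0) → (6, 2, 0) → (6, 3, 0) → (6, 4, 0) → (6, 5, 0) → (6, 6, 0))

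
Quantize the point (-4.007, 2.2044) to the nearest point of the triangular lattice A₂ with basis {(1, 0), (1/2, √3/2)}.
(-4, 1.732)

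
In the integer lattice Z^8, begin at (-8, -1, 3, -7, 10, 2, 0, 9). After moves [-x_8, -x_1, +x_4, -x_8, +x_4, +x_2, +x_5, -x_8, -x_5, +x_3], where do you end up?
(-9, 0, 4, -5, 10, 2, 0, 6)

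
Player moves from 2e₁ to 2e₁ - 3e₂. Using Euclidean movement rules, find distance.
3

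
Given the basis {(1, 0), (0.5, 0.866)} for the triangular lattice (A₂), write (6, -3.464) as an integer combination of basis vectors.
8b₁ - 4b₂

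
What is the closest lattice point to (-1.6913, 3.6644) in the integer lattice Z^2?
(-2, 4)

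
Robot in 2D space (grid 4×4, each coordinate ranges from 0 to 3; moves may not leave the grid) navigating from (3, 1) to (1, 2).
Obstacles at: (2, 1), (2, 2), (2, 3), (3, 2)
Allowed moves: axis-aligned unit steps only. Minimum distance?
5
(one shortest path: (3, 1) → (3, 0) → (2, 0) → (1, 0) → (1, 1) → (1, 2))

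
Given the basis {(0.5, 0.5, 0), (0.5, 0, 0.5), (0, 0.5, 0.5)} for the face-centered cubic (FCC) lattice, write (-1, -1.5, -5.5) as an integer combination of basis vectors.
3b₁ - 5b₂ - 6b₃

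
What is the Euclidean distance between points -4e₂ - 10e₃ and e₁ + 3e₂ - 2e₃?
10.6771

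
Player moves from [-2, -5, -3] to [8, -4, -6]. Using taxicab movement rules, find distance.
14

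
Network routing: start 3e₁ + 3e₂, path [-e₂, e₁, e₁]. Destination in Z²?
(5, 2)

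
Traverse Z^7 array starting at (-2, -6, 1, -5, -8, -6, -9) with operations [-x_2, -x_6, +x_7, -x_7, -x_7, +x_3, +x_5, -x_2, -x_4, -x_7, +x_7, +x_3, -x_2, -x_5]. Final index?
(-2, -9, 3, -6, -8, -7, -10)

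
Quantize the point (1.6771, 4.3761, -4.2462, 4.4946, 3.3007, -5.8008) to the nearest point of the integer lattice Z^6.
(2, 4, -4, 4, 3, -6)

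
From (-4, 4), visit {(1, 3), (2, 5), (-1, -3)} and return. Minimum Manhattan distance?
28
(one optimal route: (-4, 4) → (2, 5) → (1, 3) → (-1, -3) → (-4, 4))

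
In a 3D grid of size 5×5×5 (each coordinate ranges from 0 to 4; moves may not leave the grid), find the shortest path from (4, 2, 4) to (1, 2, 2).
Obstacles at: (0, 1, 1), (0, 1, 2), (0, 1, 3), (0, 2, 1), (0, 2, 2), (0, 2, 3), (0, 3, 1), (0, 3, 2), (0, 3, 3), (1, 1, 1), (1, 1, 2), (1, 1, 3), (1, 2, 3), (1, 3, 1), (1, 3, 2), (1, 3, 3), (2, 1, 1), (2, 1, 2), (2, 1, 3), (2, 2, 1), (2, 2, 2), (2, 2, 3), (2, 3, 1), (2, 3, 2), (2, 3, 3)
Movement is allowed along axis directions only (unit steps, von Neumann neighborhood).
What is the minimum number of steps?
9
(one shortest path: (4, 2, 4) → (3, 2, 4) → (3, 2, 3) → (3, 2, 2) → (3, 2, 1) → (3, 2, 0) → (2, 2, 0) → (1, 2, 0) → (1, 2, 1) → (1, 2, 2))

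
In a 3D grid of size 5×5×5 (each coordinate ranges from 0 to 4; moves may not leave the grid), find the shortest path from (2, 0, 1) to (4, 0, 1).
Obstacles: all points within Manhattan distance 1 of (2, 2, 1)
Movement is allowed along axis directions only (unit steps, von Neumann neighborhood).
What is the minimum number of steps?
2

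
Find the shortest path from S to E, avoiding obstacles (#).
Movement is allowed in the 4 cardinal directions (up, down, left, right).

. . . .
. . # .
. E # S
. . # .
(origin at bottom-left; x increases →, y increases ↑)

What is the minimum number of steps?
6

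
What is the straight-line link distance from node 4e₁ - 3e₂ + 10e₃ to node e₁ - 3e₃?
13.6748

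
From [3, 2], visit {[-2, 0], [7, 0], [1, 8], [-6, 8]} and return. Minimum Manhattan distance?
42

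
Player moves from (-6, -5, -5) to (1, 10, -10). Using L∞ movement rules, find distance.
15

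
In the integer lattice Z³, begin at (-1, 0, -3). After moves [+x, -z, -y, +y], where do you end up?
(0, 0, -4)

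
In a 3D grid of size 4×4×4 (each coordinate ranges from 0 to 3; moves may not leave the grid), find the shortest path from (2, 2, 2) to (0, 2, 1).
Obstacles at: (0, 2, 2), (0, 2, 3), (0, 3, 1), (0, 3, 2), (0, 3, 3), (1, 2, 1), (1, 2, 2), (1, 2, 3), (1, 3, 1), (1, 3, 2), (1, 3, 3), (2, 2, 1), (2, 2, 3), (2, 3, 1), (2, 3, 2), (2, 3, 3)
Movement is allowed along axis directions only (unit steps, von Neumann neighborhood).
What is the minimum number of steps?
5
(one shortest path: (2, 2, 2) → (2, 1, 2) → (1, 1, 2) → (0, 1, 2) → (0, 1, 1) → (0, 2, 1))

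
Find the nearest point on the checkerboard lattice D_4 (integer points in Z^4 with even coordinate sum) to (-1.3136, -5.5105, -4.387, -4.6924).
(-1, -6, -4, -5)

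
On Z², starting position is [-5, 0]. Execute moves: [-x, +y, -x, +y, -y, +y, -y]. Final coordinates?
(-7, 1)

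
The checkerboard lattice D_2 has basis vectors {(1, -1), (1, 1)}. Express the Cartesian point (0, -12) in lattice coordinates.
6b₁ - 6b₂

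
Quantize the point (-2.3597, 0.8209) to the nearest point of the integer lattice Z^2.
(-2, 1)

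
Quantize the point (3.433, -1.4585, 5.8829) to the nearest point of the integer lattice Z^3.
(3, -1, 6)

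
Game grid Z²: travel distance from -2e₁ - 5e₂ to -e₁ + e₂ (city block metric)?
7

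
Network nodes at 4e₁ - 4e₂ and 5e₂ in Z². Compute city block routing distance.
13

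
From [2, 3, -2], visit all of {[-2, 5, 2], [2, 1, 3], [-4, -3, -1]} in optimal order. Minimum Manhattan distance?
29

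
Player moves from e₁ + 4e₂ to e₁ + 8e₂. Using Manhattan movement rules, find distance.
4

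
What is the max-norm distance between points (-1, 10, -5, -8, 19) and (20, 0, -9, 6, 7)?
21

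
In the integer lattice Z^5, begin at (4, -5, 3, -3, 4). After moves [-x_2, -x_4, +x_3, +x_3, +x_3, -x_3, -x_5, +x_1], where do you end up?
(5, -6, 5, -4, 3)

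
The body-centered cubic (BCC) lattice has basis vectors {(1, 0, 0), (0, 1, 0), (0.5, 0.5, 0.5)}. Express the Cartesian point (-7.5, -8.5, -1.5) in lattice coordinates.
-6b₁ - 7b₂ - 3b₃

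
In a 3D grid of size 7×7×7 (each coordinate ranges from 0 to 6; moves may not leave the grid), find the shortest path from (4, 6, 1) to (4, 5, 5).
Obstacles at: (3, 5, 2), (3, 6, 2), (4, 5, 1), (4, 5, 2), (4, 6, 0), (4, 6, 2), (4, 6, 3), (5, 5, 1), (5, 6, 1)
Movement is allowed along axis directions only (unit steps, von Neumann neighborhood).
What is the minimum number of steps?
9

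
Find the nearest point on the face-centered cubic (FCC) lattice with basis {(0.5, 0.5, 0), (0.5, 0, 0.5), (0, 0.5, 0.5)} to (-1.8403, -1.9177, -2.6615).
(-2, -2, -3)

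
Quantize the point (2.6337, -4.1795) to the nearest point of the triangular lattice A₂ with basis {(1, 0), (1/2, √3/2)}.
(2.5, -4.33)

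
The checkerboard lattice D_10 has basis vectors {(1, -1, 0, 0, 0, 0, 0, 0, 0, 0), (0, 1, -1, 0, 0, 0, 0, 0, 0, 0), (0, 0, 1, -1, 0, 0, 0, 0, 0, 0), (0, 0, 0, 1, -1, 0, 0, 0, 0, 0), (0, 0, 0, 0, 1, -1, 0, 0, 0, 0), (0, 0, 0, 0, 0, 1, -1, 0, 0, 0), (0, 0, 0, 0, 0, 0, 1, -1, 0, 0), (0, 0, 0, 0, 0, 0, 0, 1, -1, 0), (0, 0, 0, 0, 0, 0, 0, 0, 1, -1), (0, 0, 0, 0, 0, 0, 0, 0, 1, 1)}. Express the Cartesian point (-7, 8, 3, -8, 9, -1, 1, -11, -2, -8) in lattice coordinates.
-7b₁ + b₂ + 4b₃ - 4b₄ + 5b₅ + 4b₆ + 5b₇ - 6b₈ - 8b₁₀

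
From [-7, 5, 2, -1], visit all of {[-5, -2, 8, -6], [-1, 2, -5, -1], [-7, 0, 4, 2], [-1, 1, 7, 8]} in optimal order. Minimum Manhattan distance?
70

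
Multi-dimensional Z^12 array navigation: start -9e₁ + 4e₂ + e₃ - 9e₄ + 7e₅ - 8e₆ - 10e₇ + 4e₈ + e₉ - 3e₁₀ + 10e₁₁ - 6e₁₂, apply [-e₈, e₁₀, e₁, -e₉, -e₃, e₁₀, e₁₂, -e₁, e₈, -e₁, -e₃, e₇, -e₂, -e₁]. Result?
(-11, 3, -1, -9, 7, -8, -9, 4, 0, -1, 10, -5)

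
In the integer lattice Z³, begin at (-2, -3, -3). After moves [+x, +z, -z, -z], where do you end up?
(-1, -3, -4)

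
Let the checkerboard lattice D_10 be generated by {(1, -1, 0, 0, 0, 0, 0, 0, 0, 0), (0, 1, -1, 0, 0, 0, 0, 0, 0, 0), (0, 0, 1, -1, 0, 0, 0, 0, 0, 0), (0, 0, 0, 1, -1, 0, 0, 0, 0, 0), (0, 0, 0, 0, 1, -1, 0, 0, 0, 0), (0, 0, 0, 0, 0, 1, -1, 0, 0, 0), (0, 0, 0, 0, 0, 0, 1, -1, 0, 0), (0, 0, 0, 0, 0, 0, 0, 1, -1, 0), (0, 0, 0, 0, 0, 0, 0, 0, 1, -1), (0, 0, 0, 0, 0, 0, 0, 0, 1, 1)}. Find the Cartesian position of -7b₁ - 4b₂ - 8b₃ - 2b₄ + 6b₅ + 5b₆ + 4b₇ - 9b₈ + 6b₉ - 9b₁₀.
(-7, 3, -4, 6, 8, -1, -1, -13, 6, -15)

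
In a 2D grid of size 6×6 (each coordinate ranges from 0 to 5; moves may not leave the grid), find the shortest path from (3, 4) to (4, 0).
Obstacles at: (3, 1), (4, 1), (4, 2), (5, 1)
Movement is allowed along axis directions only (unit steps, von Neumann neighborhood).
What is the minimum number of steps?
7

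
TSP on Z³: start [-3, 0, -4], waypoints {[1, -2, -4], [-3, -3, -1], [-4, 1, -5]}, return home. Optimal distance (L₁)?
26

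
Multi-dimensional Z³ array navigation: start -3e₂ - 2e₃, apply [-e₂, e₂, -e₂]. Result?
(0, -4, -2)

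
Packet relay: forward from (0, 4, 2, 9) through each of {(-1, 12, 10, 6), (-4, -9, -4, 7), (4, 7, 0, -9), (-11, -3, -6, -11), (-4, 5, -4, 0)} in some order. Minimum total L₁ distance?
132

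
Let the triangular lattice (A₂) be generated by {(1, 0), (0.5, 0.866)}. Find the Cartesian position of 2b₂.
(1, 1.732)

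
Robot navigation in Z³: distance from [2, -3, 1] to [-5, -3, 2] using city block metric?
8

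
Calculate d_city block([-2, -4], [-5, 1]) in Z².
8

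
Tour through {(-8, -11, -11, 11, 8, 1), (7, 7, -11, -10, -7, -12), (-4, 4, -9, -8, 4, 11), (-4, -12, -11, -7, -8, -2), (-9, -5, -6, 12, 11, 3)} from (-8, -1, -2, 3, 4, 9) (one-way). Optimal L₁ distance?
185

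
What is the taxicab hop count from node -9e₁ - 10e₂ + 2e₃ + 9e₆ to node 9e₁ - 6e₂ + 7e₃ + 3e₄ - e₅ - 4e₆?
44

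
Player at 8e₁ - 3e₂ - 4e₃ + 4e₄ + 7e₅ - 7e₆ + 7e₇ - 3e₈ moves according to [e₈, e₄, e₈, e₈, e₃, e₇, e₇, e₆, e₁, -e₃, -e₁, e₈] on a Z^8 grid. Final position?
(8, -3, -4, 5, 7, -6, 9, 1)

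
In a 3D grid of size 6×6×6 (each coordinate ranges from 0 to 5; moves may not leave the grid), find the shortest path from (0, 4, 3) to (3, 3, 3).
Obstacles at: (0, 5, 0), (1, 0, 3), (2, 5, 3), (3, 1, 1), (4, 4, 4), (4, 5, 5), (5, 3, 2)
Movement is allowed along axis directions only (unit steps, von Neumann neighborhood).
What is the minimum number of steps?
4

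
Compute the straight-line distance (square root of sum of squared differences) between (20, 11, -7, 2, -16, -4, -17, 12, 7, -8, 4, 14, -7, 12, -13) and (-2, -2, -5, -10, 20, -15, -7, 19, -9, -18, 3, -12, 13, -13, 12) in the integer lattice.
71.0634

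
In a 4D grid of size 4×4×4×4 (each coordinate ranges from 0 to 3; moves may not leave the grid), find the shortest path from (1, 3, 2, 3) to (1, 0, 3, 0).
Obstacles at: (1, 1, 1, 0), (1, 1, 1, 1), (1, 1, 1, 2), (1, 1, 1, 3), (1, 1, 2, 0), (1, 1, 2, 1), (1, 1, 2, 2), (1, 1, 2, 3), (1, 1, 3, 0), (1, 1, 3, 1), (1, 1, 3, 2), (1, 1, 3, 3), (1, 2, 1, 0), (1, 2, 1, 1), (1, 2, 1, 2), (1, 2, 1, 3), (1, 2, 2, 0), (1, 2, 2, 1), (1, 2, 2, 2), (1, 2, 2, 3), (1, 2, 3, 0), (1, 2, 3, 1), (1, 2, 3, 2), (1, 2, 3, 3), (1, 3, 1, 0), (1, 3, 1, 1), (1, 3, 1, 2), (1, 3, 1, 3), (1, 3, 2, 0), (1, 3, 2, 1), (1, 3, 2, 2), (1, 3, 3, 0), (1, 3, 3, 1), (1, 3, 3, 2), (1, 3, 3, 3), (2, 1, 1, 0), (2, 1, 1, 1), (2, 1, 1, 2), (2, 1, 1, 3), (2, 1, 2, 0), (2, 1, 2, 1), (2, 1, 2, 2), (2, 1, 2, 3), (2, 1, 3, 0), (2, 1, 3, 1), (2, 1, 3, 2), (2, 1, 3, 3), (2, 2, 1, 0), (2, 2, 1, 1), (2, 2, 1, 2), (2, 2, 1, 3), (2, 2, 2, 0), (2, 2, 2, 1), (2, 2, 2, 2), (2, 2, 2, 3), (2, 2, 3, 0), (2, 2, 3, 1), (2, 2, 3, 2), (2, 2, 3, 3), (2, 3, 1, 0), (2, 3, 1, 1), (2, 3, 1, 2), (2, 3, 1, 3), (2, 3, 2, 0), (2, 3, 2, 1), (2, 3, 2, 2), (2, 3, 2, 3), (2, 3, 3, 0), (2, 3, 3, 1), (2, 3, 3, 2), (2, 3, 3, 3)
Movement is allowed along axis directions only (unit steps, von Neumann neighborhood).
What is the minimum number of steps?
9
(one shortest path: (1, 3, 2, 3) → (0, 3, 2, 3) → (0, 2, 2, 3) → (0, 1, 2, 3) → (0, 0, 2, 3) → (1, 0, 2, 3) → (1, 0, 3, 3) → (1, 0, 3, 2) → (1, 0, 3, 1) → (1, 0, 3, 0))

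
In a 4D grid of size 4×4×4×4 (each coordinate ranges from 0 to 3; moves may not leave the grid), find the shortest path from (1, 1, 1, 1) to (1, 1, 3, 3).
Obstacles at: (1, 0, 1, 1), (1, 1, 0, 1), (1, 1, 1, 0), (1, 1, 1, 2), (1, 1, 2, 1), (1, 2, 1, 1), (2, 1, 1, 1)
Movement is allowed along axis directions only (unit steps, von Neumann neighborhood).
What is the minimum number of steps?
6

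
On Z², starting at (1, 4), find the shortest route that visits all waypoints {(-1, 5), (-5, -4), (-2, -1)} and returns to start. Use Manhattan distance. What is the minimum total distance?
30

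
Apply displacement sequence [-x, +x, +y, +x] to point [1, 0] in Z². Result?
(2, 1)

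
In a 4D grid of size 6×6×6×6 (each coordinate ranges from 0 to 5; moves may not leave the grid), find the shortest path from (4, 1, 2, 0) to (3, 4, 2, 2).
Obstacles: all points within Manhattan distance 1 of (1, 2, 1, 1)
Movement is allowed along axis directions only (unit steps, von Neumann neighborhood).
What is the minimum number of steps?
6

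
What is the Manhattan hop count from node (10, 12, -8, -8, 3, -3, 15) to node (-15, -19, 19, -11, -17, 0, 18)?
112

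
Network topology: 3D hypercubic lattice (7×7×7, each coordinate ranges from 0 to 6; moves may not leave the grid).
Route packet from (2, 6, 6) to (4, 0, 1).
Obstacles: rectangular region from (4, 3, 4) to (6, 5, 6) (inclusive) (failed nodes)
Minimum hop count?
13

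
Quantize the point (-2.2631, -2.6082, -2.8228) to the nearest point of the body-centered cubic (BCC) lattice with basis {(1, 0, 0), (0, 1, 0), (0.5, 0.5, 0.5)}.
(-2.5, -2.5, -2.5)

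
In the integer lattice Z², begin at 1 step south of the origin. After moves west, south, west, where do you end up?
(-2, -2)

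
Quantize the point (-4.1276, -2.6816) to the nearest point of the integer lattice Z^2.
(-4, -3)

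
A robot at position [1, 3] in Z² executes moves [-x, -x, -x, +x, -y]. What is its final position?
(-1, 2)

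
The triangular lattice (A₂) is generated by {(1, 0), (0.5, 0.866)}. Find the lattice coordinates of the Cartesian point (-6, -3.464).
-4b₁ - 4b₂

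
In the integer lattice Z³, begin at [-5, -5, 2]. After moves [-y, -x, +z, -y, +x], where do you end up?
(-5, -7, 3)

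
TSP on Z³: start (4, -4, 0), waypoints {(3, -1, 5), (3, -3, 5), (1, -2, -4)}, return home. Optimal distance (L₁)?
30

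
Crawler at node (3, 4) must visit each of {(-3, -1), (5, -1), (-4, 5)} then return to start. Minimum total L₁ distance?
30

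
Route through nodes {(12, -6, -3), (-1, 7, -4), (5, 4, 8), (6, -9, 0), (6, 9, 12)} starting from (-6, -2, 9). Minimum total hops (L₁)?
92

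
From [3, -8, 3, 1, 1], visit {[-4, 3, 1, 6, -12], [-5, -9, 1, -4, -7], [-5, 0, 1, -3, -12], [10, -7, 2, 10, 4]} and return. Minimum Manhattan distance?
118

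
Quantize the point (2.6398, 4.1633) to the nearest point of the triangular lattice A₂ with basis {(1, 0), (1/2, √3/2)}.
(2.5, 4.33)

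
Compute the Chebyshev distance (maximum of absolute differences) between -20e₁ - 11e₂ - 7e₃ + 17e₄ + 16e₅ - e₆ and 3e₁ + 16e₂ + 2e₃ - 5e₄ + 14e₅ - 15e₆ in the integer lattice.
27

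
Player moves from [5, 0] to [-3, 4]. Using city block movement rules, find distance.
12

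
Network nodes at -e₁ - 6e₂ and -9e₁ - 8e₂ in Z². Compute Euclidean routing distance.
8.24621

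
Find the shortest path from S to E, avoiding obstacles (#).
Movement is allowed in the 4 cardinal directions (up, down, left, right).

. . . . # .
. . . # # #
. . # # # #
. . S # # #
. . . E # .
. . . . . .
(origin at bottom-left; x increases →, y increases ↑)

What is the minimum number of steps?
2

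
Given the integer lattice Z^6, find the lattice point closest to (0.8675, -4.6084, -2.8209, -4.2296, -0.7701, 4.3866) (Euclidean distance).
(1, -5, -3, -4, -1, 4)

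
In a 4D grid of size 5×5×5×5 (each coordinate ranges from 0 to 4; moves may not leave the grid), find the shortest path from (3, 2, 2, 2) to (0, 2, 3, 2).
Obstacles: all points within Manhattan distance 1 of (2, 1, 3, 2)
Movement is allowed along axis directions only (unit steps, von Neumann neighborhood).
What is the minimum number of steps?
4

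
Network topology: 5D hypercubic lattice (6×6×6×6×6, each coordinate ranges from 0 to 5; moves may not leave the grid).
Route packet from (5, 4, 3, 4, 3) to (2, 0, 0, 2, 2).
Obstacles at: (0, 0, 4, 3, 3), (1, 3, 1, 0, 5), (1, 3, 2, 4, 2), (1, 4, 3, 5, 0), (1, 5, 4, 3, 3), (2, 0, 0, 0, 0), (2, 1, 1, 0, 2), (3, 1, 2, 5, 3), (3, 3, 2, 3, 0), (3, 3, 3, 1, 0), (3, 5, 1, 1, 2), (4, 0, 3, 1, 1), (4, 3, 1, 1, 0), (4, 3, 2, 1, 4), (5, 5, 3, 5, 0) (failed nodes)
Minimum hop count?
13
(one shortest path: (5, 4, 3, 4, 3) → (4, 4, 3, 4, 3) → (3, 4, 3, 4, 3) → (2, 4, 3, 4, 3) → (2, 3, 3, 4, 3) → (2, 2, 3, 4, 3) → (2, 1, 3, 4, 3) → (2, 0, 3, 4, 3) → (2, 0, 2, 4, 3) → (2, 0, 1, 4, 3) → (2, 0, 0, 4, 3) → (2, 0, 0, 3, 3) → (2, 0, 0, 2, 3) → (2, 0, 0, 2, 2))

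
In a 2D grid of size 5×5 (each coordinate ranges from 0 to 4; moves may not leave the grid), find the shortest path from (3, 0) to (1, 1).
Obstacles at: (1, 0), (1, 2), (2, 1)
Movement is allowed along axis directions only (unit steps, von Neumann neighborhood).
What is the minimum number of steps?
9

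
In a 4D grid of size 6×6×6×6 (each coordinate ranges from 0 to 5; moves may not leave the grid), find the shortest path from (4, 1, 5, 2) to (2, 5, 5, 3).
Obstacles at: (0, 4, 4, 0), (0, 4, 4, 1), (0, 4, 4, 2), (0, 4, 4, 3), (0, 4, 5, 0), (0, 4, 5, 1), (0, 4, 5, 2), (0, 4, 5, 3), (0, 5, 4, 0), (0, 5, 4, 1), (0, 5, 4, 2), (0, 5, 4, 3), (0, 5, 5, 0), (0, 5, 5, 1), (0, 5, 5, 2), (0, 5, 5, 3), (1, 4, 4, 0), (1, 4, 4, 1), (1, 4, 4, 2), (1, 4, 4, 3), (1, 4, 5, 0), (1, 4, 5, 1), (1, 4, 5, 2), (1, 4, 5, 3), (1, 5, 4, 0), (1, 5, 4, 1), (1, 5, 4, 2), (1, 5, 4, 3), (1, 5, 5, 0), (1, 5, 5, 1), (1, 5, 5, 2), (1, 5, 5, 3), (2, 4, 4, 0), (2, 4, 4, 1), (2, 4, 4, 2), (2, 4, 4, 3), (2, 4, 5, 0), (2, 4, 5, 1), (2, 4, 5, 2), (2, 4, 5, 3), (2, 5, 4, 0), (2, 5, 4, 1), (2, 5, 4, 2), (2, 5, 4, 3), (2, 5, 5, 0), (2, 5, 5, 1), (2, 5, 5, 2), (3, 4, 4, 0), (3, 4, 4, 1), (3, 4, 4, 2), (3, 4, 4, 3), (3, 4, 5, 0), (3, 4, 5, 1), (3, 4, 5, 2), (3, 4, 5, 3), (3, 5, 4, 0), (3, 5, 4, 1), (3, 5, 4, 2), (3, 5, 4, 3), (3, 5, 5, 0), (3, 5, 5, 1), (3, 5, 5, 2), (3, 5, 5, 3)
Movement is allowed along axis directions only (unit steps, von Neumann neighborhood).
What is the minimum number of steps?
9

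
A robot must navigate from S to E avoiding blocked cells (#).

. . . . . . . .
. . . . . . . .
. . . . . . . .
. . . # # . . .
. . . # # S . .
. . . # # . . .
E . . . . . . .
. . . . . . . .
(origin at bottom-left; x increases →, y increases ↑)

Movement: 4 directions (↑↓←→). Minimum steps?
7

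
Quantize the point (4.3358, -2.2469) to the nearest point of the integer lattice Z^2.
(4, -2)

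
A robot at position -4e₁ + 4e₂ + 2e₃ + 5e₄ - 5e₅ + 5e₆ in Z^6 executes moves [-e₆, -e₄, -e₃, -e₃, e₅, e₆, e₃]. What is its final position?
(-4, 4, 1, 4, -4, 5)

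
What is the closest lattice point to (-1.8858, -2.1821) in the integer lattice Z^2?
(-2, -2)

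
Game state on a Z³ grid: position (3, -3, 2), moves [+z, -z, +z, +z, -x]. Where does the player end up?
(2, -3, 4)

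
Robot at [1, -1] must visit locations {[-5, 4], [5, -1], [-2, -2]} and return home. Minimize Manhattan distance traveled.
32
(one optimal route: (1, -1) → (-5, 4) → (-2, -2) → (5, -1) → (1, -1))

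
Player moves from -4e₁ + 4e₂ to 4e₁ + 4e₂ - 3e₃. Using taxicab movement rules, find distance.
11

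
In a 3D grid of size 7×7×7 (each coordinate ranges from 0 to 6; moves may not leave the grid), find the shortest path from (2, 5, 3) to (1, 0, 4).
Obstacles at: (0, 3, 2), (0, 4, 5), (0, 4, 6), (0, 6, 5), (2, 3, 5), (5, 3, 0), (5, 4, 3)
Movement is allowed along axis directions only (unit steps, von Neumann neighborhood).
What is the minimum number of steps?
7
(one shortest path: (2, 5, 3) → (1, 5, 3) → (1, 4, 3) → (1, 3, 3) → (1, 2, 3) → (1, 1, 3) → (1, 0, 3) → (1, 0, 4))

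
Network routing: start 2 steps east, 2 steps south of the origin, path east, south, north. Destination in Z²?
(3, -2)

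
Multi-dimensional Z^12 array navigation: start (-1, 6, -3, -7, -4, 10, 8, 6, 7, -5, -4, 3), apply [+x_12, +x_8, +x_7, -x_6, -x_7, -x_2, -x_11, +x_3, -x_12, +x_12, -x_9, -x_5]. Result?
(-1, 5, -2, -7, -5, 9, 8, 7, 6, -5, -5, 4)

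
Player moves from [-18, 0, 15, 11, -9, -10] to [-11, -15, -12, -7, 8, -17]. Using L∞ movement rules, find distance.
27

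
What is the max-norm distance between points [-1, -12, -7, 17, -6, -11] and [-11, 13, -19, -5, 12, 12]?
25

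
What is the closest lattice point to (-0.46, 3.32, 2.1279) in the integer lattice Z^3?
(0, 3, 2)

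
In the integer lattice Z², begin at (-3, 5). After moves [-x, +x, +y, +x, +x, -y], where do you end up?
(-1, 5)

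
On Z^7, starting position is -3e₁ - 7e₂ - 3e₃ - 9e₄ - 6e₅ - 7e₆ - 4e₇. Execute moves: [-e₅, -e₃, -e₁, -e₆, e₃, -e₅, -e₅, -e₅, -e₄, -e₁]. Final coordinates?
(-5, -7, -3, -10, -10, -8, -4)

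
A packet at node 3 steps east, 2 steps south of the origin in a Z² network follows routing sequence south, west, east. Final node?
(3, -3)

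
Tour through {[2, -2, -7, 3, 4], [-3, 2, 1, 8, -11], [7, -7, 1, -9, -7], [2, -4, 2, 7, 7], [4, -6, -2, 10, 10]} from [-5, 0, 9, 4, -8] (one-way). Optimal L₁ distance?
129
(one optimal route: (-5, 0, 9, 4, -8) → (-3, 2, 1, 8, -11) → (2, -4, 2, 7, 7) → (4, -6, -2, 10, 10) → (2, -2, -7, 3, 4) → (7, -7, 1, -9, -7))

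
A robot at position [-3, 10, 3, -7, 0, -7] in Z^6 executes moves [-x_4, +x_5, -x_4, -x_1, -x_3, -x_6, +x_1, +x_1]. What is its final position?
(-2, 10, 2, -9, 1, -8)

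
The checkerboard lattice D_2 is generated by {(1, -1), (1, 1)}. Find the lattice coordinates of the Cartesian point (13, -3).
8b₁ + 5b₂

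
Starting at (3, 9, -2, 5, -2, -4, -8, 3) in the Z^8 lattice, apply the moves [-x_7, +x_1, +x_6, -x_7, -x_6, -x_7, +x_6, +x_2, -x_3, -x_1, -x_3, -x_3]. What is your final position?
(3, 10, -5, 5, -2, -3, -11, 3)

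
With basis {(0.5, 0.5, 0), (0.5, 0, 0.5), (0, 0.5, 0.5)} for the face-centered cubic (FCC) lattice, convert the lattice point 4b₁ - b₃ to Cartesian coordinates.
(2, 1.5, -0.5)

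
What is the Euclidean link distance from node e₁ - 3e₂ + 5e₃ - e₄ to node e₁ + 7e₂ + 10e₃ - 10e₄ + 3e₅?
14.6629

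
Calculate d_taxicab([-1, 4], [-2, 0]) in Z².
5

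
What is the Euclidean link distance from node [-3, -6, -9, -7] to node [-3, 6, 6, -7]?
19.2094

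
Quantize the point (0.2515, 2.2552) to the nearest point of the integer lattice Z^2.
(0, 2)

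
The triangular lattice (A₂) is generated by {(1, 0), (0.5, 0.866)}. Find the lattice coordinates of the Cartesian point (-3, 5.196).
-6b₁ + 6b₂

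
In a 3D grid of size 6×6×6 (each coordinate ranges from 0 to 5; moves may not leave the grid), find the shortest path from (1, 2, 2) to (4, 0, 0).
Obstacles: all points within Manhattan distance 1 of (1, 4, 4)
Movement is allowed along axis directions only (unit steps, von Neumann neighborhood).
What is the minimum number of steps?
7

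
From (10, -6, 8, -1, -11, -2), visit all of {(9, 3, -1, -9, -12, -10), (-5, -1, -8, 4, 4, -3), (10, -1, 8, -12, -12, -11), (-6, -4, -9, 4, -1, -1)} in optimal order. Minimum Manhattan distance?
117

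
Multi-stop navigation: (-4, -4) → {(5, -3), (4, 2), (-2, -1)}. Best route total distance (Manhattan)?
20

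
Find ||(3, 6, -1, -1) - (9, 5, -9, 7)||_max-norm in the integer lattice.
8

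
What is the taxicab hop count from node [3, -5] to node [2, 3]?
9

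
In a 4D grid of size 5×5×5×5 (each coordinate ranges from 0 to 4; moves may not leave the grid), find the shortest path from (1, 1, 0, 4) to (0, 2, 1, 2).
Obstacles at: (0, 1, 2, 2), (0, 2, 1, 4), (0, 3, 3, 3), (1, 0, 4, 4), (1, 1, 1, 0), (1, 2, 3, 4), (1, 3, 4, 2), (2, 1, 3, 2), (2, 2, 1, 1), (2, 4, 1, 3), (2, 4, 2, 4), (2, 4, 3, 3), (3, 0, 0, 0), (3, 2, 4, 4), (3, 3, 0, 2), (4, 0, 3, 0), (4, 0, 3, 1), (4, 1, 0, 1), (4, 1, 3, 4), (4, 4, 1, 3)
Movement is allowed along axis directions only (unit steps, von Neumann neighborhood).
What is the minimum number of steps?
5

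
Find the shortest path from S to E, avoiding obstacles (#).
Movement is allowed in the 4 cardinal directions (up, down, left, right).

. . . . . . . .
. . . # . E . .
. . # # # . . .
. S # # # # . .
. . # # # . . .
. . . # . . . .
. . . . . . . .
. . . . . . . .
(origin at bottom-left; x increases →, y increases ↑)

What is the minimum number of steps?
8
(one shortest path: (1, 4) → (1, 5) → (1, 6) → (2, 6) → (2, 7) → (3, 7) → (4, 7) → (5, 7) → (5, 6))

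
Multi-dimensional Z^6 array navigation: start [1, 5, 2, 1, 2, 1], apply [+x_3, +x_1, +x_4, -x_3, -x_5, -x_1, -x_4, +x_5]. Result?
(1, 5, 2, 1, 2, 1)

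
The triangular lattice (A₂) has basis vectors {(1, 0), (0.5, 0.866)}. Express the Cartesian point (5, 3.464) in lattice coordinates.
3b₁ + 4b₂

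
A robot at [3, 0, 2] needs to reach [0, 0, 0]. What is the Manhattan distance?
5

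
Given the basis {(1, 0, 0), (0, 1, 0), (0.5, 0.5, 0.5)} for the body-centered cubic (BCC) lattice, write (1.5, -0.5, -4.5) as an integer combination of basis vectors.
6b₁ + 4b₂ - 9b₃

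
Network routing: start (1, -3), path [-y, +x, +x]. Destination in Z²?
(3, -4)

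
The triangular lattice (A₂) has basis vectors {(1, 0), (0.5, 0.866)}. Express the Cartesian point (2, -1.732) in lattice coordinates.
3b₁ - 2b₂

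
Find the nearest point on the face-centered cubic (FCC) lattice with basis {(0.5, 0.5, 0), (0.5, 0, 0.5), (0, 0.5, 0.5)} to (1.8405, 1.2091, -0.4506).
(2, 1.5, -0.5)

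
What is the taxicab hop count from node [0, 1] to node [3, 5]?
7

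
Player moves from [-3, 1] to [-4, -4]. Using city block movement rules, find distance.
6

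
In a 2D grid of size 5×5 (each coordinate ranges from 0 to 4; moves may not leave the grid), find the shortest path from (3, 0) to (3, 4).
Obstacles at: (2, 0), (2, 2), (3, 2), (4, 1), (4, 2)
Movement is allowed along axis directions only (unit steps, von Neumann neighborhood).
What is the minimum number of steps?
8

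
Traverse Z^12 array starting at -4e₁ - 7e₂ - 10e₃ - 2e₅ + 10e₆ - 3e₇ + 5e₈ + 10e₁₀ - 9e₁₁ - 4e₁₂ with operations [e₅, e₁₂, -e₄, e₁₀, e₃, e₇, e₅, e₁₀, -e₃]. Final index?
(-4, -7, -10, -1, 0, 10, -2, 5, 0, 12, -9, -3)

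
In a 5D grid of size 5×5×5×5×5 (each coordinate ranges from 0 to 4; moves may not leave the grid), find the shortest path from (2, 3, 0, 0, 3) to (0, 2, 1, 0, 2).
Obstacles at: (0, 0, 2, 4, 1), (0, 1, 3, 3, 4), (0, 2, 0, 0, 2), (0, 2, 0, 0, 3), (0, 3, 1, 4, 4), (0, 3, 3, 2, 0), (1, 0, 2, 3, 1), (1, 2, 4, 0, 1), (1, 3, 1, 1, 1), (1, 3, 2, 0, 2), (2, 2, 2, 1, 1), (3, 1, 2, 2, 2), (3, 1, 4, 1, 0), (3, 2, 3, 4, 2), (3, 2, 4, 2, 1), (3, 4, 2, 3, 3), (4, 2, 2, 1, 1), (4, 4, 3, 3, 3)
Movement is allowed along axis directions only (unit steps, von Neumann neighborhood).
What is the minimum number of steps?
5
(one shortest path: (2, 3, 0, 0, 3) → (1, 3, 0, 0, 3) → (0, 3, 0, 0, 3) → (0, 3, 1, 0, 3) → (0, 2, 1, 0, 3) → (0, 2, 1, 0, 2))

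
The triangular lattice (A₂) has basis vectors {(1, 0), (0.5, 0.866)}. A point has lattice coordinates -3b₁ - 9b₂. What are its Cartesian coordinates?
(-7.5, -7.794)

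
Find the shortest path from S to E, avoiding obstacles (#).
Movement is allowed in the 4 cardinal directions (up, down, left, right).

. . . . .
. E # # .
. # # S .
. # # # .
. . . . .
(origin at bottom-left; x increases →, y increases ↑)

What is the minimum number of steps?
7
(one shortest path: (3, 2) → (4, 2) → (4, 3) → (4, 4) → (3, 4) → (2, 4) → (1, 4) → (1, 3))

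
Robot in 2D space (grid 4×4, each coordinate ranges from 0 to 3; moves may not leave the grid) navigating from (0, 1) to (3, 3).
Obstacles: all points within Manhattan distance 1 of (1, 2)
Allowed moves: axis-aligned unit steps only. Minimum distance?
7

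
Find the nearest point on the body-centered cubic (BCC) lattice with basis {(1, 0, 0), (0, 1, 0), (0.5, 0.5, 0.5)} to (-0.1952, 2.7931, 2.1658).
(0, 3, 2)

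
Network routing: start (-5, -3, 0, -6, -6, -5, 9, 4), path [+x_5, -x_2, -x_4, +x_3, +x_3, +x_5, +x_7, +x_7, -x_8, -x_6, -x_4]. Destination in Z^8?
(-5, -4, 2, -8, -4, -6, 11, 3)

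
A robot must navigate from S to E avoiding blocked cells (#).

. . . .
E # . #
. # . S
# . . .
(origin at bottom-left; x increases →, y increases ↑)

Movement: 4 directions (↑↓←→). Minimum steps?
6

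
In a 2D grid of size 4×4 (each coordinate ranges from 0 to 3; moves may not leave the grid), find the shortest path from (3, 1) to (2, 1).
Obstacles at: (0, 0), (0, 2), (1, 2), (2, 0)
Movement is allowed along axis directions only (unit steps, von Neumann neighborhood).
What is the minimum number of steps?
1
(one shortest path: (3, 1) → (2, 1))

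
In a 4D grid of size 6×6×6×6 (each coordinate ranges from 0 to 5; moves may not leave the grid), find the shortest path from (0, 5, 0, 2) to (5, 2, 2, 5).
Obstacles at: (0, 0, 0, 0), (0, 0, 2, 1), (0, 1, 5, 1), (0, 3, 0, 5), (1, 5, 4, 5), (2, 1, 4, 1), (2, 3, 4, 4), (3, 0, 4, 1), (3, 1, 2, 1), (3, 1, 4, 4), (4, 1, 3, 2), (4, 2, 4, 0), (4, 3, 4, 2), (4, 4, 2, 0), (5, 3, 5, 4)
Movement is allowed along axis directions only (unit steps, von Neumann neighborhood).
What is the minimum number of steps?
13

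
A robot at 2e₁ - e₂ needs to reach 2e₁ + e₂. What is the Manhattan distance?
2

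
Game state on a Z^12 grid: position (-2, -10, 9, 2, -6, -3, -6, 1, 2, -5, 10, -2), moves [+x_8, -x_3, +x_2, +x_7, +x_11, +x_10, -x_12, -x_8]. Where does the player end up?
(-2, -9, 8, 2, -6, -3, -5, 1, 2, -4, 11, -3)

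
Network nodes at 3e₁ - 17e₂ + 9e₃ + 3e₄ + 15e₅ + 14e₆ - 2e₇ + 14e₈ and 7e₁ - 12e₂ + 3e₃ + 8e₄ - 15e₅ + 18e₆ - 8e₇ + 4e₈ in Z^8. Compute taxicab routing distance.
70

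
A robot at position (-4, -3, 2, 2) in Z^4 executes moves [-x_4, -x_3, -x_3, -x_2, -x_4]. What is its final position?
(-4, -4, 0, 0)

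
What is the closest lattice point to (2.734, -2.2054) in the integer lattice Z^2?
(3, -2)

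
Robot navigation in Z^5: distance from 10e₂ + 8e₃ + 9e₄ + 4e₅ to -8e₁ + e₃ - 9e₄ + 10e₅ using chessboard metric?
18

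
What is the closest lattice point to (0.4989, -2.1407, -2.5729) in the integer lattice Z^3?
(0, -2, -3)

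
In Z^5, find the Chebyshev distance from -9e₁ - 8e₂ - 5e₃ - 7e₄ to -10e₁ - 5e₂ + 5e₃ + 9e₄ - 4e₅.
16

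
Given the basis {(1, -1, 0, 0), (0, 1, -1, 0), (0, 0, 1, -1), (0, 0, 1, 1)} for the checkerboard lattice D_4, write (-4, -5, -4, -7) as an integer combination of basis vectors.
-4b₁ - 9b₂ - 3b₃ - 10b₄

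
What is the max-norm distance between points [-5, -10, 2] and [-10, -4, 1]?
6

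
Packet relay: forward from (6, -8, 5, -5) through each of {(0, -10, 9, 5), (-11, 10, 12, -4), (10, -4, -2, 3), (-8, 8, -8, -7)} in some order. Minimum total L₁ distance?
123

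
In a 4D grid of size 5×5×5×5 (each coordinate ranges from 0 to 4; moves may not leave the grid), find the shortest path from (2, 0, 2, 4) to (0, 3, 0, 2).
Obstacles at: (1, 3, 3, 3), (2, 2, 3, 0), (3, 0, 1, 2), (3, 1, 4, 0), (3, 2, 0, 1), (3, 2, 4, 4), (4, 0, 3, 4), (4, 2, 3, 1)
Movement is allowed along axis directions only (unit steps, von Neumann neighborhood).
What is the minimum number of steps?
9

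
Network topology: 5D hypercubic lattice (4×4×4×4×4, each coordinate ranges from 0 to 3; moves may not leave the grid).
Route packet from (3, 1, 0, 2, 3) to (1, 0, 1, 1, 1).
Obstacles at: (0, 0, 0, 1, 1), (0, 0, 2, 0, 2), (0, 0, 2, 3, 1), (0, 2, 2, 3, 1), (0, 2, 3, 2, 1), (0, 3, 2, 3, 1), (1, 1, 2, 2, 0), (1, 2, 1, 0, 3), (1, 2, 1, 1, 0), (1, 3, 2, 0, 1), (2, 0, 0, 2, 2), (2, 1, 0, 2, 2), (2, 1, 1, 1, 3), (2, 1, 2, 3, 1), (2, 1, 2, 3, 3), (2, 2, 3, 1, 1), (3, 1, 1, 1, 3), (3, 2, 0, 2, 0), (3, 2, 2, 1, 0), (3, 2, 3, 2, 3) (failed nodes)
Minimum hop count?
7
(one shortest path: (3, 1, 0, 2, 3) → (2, 1, 0, 2, 3) → (1, 1, 0, 2, 3) → (1, 0, 0, 2, 3) → (1, 0, 1, 2, 3) → (1, 0, 1, 1, 3) → (1, 0, 1, 1, 2) → (1, 0, 1, 1, 1))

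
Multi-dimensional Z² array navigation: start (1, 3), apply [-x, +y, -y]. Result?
(0, 3)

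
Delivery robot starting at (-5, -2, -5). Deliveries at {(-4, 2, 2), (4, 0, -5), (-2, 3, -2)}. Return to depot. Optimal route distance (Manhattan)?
42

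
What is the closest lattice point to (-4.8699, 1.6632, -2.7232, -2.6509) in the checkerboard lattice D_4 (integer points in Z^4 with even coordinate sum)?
(-5, 2, -3, -2)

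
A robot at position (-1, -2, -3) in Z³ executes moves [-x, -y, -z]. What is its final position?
(-2, -3, -4)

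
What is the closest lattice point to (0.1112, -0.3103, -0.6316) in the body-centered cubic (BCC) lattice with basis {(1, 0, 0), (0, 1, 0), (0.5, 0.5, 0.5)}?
(0.5, -0.5, -0.5)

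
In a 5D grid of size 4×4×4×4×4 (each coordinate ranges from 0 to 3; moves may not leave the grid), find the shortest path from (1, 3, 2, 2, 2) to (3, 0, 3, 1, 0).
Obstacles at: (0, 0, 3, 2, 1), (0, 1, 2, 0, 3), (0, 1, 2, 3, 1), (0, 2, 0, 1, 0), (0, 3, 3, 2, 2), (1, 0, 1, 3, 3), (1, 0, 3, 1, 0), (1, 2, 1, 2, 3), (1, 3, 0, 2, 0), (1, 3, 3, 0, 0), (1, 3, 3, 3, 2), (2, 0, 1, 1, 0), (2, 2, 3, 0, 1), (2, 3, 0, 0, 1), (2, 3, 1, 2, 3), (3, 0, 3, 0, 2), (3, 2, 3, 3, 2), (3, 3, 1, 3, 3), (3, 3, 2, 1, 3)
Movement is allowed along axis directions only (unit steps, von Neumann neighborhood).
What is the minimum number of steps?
9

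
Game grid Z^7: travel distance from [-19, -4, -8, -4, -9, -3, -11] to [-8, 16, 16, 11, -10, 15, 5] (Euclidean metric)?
43.6234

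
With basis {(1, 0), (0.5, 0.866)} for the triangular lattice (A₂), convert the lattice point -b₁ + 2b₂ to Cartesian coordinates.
(0, 1.732)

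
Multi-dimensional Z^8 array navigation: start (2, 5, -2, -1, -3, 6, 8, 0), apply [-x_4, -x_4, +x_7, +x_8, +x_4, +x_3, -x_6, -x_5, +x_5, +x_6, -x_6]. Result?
(2, 5, -1, -2, -3, 5, 9, 1)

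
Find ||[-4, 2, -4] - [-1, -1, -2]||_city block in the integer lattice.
8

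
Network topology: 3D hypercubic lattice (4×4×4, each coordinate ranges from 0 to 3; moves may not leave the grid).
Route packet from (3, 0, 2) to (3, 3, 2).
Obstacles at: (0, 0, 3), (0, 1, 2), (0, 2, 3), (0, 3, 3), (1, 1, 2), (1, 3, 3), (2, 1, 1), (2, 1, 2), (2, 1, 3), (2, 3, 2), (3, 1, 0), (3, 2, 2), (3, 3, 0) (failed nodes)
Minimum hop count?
5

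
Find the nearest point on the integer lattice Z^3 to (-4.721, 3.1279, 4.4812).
(-5, 3, 4)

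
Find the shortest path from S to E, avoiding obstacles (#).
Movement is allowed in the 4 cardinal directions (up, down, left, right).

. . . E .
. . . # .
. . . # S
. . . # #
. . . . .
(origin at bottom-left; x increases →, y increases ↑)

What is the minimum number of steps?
3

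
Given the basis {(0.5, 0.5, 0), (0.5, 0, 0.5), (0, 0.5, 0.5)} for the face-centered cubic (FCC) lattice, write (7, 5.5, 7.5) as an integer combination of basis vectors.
5b₁ + 9b₂ + 6b₃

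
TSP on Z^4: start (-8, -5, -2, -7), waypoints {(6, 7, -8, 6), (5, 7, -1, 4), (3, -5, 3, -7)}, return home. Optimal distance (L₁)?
100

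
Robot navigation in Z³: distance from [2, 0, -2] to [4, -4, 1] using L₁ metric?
9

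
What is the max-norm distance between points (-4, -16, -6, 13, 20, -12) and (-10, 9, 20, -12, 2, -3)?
26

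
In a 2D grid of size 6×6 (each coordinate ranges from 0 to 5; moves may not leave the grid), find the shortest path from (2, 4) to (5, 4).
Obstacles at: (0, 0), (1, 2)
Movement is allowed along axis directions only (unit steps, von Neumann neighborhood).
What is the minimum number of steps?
3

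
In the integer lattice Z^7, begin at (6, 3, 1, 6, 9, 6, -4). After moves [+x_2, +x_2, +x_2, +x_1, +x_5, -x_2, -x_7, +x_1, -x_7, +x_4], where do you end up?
(8, 5, 1, 7, 10, 6, -6)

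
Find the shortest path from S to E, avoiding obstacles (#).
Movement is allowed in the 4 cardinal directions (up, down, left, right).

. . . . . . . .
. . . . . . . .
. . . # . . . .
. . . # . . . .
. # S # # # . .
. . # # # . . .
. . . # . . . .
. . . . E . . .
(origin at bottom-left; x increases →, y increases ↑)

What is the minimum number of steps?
11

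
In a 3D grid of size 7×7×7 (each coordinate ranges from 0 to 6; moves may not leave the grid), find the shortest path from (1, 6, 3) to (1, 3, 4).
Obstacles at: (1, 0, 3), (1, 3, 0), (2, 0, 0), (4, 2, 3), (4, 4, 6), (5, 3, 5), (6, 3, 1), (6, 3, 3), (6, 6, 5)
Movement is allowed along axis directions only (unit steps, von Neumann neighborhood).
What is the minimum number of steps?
4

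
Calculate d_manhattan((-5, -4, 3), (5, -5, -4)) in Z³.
18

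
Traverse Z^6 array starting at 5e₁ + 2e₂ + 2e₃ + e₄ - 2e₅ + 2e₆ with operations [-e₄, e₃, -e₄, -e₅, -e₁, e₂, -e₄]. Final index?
(4, 3, 3, -2, -3, 2)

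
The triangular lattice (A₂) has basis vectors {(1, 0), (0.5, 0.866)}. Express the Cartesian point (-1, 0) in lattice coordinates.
-b₁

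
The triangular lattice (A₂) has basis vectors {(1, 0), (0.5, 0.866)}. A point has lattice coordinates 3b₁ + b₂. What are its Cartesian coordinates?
(3.5, 0.866)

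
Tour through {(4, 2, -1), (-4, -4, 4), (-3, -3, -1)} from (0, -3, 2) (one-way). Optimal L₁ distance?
26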